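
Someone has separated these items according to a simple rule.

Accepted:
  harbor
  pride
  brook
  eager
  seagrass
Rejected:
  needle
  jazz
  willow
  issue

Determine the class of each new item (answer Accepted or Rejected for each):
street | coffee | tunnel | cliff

Accepted, Rejected, Rejected, Rejected

Comparing the two groups points to one rule — contains 'r'.
street — has 'r', hence Accepted.
coffee — no 'r', hence Rejected.
tunnel — no 'r', hence Rejected.
cliff — no 'r', hence Rejected.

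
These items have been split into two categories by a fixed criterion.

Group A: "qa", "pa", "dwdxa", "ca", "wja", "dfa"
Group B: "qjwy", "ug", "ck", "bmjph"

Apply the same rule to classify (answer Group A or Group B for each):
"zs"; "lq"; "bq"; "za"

The classifier is using: contains 'a'.
"zs": Group B (no 'a'). "lq": Group B (no 'a'). "bq": Group B (no 'a'). "za": Group A (has 'a').

Group B, Group B, Group B, Group A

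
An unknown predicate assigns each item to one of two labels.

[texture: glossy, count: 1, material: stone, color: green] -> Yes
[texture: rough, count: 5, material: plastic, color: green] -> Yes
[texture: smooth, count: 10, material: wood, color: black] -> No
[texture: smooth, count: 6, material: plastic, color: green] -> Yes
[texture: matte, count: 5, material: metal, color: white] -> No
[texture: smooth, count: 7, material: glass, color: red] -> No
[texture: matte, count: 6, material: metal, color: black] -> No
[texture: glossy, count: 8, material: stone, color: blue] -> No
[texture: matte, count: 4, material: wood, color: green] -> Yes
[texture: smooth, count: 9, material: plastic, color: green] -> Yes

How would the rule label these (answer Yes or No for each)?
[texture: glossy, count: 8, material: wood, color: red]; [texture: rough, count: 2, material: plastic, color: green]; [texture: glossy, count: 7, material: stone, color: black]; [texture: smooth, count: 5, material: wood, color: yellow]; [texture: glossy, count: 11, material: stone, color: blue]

No, Yes, No, No, No

The rule appears to be: color is green.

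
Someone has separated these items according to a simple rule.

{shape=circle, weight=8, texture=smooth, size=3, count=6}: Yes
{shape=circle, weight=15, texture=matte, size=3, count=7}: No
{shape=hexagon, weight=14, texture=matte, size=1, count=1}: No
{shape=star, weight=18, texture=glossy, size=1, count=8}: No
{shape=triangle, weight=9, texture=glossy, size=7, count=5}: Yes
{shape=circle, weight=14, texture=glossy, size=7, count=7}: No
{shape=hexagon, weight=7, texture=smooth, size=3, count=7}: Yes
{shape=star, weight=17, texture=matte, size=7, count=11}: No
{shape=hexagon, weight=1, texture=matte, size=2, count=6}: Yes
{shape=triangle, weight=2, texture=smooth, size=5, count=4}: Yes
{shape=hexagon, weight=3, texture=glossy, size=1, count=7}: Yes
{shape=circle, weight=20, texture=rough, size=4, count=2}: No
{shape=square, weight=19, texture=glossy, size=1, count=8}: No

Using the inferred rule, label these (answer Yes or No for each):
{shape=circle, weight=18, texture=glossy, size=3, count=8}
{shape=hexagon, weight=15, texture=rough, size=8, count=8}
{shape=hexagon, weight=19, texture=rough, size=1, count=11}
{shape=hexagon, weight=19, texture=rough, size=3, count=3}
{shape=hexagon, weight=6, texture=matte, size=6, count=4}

The distinguishing property — weight ≤ 9 — holds for all the 'Yes' cases and none of the 'No' cases.
{shape=circle, weight=18, texture=glossy, size=3, count=8} — weight = 18, hence No.
{shape=hexagon, weight=15, texture=rough, size=8, count=8} — weight = 15, hence No.
{shape=hexagon, weight=19, texture=rough, size=1, count=11} — weight = 19, hence No.
{shape=hexagon, weight=19, texture=rough, size=3, count=3} — weight = 19, hence No.
{shape=hexagon, weight=6, texture=matte, size=6, count=4} — weight = 6, hence Yes.

No, No, No, No, Yes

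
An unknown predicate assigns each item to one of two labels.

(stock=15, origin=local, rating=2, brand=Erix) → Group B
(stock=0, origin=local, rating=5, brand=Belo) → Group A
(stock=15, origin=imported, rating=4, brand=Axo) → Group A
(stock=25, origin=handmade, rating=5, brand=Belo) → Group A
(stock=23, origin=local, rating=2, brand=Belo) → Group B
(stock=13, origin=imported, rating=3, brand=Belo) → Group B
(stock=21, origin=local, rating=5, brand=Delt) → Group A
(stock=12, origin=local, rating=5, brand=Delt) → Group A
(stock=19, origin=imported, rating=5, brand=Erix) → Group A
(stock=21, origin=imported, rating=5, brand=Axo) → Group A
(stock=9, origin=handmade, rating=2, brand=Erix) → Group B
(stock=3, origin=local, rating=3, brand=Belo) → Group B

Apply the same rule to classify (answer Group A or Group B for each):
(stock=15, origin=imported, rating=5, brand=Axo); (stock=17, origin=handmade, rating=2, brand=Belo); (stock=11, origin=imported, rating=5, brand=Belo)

Group A, Group B, Group A

The common property of the 'Group A' items is: rating ≥ 4. No 'Group B' item has it.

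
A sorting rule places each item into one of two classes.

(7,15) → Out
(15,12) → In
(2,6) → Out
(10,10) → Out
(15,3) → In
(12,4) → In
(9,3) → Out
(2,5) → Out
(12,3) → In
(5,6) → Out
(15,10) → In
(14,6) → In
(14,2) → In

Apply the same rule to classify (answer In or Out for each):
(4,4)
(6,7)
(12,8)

Out, Out, In

Rule: first ≥ 12. This holds for each 'In' example and fails for each 'Out' one.
(4,4): Out (first 4).
(6,7): Out (first 6).
(12,8): In (first 12).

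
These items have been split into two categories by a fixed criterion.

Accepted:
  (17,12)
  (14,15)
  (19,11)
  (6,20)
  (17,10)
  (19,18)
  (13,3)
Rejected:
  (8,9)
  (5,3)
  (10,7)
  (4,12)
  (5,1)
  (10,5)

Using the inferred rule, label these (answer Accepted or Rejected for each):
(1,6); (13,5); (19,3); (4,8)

Rejected, Accepted, Accepted, Rejected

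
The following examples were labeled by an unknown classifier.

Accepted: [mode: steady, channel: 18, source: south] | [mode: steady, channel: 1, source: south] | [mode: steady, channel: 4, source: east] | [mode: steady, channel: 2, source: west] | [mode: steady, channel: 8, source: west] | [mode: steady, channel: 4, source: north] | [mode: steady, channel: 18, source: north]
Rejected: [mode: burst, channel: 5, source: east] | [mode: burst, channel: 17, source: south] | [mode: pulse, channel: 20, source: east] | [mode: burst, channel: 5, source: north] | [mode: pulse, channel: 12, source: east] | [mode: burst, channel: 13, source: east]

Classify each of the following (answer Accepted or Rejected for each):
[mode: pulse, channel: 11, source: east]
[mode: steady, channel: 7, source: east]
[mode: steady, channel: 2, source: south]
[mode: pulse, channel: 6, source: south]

Rejected, Accepted, Accepted, Rejected

The common property of the 'Accepted' items is: mode is steady. No 'Rejected' item has it.
[mode: pulse, channel: 11, source: east]: mode is pulse — fails this test, so Rejected. [mode: steady, channel: 7, source: east]: mode is steady — has this property, so Accepted. [mode: steady, channel: 2, source: south]: mode is steady — has this property, so Accepted. [mode: pulse, channel: 6, source: south]: mode is pulse — fails this test, so Rejected.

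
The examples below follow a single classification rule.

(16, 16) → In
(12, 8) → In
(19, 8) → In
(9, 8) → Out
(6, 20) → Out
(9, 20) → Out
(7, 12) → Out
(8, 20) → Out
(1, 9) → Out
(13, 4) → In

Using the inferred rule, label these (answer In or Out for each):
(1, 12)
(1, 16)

A rule that fits every label: first ≥ 12 — true of each 'In' example, false of each 'Out' one.
(1, 12) → first 1 → Out. (1, 16) → first 1 → Out.

Out, Out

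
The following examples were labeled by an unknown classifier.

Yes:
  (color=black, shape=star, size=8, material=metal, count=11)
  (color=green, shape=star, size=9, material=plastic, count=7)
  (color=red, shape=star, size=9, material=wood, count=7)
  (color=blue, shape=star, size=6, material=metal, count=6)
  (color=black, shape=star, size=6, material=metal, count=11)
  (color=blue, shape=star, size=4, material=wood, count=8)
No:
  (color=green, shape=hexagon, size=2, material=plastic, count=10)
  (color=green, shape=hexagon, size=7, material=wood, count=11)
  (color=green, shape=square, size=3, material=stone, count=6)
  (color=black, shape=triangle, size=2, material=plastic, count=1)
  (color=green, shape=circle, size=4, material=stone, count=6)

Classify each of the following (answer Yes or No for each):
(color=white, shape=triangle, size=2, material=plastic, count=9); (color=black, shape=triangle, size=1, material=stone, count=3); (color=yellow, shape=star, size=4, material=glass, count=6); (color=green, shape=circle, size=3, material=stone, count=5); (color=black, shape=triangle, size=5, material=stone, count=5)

Checking candidate rules against both groups, what survives is: shape is star.
(color=white, shape=triangle, size=2, material=plastic, count=9): No (shape is triangle).
(color=black, shape=triangle, size=1, material=stone, count=3): No (shape is triangle).
(color=yellow, shape=star, size=4, material=glass, count=6): Yes (shape is star).
(color=green, shape=circle, size=3, material=stone, count=5): No (shape is circle).
(color=black, shape=triangle, size=5, material=stone, count=5): No (shape is triangle).

No, No, Yes, No, No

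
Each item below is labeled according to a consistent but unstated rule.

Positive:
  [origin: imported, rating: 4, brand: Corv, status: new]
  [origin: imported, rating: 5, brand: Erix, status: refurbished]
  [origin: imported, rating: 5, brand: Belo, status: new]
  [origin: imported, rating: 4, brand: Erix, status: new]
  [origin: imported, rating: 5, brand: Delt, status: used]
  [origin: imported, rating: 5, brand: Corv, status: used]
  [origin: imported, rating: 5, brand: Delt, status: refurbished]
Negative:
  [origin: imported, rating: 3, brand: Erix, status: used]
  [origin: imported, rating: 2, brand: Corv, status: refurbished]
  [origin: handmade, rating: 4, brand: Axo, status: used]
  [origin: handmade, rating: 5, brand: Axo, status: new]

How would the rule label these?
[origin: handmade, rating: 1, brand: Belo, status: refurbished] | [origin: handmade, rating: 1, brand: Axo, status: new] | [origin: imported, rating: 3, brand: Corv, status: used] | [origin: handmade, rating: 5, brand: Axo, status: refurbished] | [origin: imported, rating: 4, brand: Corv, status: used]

Negative, Negative, Negative, Negative, Positive

All 'Positive' examples share one property — origin is imported AND rating ≥ 4 — and every 'Negative' example lacks it.
[origin: handmade, rating: 1, brand: Belo, status: refurbished]: Negative (origin is handmade, rating = 1). [origin: handmade, rating: 1, brand: Axo, status: new]: Negative (origin is handmade, rating = 1). [origin: imported, rating: 3, brand: Corv, status: used]: Negative (origin is imported, rating = 3). [origin: handmade, rating: 5, brand: Axo, status: refurbished]: Negative (origin is handmade, rating = 5). [origin: imported, rating: 4, brand: Corv, status: used]: Positive (origin is imported, rating = 4).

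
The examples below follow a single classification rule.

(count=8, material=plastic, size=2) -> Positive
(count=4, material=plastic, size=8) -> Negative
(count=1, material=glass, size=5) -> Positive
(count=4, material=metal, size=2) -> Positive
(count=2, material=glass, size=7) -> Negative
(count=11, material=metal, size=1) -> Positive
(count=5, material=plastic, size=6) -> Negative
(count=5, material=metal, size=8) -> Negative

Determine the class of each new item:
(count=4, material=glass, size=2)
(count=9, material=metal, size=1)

Positive, Positive

The distinguishing property — size ≤ 5 — holds for all the 'Positive' cases and none of the 'Negative' cases.
(count=4, material=glass, size=2): size = 2 — has this property, so Positive.
(count=9, material=metal, size=1): size = 1 — has this property, so Positive.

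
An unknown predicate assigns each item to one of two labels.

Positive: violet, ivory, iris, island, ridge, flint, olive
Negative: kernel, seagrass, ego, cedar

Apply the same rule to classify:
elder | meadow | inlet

The pattern is that an item is 'Positive' exactly when: contains 'i'.
elder — no 'i', hence Negative. meadow — no 'i', hence Negative. inlet — has 'i', hence Positive.

Negative, Negative, Positive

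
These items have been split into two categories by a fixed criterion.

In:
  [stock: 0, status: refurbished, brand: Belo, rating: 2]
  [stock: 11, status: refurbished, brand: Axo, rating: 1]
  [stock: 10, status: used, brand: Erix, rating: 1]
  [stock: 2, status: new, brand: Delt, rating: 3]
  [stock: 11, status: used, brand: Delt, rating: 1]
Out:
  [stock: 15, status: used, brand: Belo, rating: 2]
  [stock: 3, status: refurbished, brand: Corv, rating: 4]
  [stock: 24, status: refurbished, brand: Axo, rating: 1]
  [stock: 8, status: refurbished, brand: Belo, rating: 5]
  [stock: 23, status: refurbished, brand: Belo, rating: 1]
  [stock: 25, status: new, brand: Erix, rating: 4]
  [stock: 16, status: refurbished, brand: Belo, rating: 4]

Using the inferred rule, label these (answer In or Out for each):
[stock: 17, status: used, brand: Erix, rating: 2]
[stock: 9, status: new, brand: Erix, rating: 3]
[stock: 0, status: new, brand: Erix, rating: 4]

Every 'In' example satisfies: rating ≤ 3 AND stock ≤ 11. None of the 'Out' examples do.
[stock: 17, status: used, brand: Erix, rating: 2]: rating = 2, stock = 17 — doesn't qualify, so Out. [stock: 9, status: new, brand: Erix, rating: 3]: rating = 3, stock = 9 — satisfies this, so In. [stock: 0, status: new, brand: Erix, rating: 4]: rating = 4, stock = 0 — doesn't qualify, so Out.

Out, In, Out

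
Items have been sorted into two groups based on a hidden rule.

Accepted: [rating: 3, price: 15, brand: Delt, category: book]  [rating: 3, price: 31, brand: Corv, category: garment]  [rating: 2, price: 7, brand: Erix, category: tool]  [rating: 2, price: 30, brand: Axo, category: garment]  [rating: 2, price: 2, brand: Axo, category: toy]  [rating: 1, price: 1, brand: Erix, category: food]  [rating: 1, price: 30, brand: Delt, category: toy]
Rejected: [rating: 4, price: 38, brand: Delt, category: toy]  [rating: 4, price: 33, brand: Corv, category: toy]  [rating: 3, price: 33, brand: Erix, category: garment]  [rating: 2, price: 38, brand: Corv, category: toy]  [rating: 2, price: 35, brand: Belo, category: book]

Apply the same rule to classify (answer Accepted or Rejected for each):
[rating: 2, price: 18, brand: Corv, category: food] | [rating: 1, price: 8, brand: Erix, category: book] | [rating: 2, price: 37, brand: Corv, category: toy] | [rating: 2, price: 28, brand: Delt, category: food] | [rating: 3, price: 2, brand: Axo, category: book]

Accepted, Accepted, Rejected, Accepted, Accepted

The pattern is that an item is 'Accepted' exactly when: price ≤ 31.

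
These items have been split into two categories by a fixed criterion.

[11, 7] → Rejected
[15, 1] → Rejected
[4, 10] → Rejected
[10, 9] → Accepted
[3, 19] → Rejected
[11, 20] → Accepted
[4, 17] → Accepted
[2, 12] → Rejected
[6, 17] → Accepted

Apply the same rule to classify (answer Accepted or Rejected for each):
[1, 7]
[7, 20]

Rejected, Accepted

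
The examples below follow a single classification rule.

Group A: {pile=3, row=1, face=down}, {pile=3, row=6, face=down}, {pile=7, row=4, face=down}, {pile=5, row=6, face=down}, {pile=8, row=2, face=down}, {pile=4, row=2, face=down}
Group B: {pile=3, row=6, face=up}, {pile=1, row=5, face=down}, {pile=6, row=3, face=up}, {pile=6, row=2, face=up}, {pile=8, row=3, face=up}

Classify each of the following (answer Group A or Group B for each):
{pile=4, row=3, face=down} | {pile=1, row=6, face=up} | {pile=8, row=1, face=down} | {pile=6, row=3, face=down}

All 'Group A' examples share one property — face is down AND pile ≥ 3 — and every 'Group B' example lacks it.
{pile=4, row=3, face=down}: face is down, pile = 4 — matches, so Group A. {pile=1, row=6, face=up}: face is up, pile = 1 — does not satisfy this, so Group B. {pile=8, row=1, face=down}: face is down, pile = 8 — matches, so Group A. {pile=6, row=3, face=down}: face is down, pile = 6 — matches, so Group A.

Group A, Group B, Group A, Group A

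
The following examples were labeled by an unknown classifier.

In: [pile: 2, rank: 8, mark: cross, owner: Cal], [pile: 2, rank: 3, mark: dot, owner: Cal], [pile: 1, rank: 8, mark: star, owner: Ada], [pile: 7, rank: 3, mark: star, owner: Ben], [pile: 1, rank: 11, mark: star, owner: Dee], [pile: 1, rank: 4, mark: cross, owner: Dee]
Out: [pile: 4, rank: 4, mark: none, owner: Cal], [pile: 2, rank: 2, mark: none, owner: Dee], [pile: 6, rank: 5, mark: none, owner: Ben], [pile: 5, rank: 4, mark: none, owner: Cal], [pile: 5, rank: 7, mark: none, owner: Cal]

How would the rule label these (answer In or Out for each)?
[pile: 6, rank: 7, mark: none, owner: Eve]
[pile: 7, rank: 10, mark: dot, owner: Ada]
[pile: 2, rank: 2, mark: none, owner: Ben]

Out, In, Out

The rule appears to be: mark is not none.
[pile: 6, rank: 7, mark: none, owner: Eve]: mark is none — fails the rule, so Out.
[pile: 7, rank: 10, mark: dot, owner: Ada]: mark is dot — qualifies, so In.
[pile: 2, rank: 2, mark: none, owner: Ben]: mark is none — fails the rule, so Out.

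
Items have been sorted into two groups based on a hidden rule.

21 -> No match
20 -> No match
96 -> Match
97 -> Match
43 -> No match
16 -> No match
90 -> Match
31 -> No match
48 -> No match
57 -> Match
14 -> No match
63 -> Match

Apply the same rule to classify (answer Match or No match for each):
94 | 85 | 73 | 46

Match, Match, Match, No match

A rule that fits every label: at least 57 — true of each 'Match' example, false of each 'No match' one.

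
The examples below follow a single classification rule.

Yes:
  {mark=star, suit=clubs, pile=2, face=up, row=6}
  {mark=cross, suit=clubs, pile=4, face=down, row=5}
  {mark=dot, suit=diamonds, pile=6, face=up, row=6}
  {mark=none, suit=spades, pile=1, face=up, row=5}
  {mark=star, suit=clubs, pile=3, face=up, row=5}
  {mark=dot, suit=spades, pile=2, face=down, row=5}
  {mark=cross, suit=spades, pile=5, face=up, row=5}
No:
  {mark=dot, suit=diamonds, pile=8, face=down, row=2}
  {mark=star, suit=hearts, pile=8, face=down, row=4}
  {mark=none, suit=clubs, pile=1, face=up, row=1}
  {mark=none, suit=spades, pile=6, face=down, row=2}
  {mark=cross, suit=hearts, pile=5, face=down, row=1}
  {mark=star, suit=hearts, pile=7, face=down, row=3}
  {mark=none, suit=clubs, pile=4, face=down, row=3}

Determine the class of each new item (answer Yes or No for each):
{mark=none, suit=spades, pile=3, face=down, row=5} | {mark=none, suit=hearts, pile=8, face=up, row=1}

'Yes' ⟺ row ≥ 5.
{mark=none, suit=spades, pile=3, face=down, row=5} — row = 5, hence Yes. {mark=none, suit=hearts, pile=8, face=up, row=1} — row = 1, hence No.

Yes, No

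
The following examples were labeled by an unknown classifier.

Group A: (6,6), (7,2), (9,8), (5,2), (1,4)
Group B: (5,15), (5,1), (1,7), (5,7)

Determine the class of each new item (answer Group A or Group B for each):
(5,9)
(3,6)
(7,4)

Rule: second is even. This holds for each 'Group A' example and fails for each 'Group B' one.
(5,9): second 9 — fails the rule, so Group B. (3,6): second 6 — meets the rule, so Group A. (7,4): second 4 — meets the rule, so Group A.

Group B, Group A, Group A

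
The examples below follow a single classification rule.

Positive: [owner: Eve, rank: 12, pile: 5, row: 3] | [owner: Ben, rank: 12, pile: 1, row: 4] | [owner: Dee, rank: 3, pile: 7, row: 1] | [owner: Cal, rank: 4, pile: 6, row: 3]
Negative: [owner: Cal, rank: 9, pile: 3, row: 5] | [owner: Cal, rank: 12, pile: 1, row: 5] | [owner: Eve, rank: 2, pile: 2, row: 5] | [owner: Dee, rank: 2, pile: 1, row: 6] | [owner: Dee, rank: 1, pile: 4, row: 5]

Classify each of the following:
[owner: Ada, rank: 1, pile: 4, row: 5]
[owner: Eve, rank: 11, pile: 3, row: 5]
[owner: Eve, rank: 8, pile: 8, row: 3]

Negative, Negative, Positive

Rule: row ≤ 4. This holds for each 'Positive' example and fails for each 'Negative' one.
[owner: Ada, rank: 1, pile: 4, row: 5]: row = 5 — doesn't match, so Negative. [owner: Eve, rank: 11, pile: 3, row: 5]: row = 5 — doesn't match, so Negative. [owner: Eve, rank: 8, pile: 8, row: 3]: row = 3 — matches, so Positive.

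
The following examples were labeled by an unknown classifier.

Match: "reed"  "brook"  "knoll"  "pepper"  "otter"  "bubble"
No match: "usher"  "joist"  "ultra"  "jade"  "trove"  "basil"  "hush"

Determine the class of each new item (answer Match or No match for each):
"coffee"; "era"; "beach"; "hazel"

Match, No match, No match, No match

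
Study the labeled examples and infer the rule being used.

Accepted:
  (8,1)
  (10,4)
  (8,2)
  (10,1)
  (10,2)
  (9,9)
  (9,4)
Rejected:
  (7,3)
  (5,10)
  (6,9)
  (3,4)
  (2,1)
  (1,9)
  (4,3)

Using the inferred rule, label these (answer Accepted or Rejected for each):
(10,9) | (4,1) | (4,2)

Accepted, Rejected, Rejected

The common property of the 'Accepted' items is: first ≥ 8. No 'Rejected' item has it.
(10,9): first 10, has this property → Accepted.
(4,1): first 4, fails this test → Rejected.
(4,2): first 4, fails this test → Rejected.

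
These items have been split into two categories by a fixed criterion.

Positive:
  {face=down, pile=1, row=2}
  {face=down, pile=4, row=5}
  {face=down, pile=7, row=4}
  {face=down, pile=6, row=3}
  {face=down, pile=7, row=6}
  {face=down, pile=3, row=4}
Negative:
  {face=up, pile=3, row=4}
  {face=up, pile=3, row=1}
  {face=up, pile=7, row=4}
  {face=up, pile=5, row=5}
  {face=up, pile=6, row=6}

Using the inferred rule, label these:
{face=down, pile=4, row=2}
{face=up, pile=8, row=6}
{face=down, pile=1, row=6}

The rule appears to be: face is down.

Positive, Negative, Positive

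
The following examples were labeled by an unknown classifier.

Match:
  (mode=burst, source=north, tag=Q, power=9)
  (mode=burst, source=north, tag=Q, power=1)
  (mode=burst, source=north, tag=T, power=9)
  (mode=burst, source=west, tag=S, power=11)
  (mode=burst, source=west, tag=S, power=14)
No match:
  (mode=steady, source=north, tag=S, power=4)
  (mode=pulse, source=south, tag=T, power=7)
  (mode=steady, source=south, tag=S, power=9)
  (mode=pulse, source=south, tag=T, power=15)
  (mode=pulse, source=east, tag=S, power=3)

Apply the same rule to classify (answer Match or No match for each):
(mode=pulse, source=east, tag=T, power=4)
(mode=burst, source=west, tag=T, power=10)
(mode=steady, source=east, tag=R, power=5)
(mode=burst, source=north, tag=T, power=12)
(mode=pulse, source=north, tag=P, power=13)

No match, Match, No match, Match, No match

Looking at the examples, the only property every 'Match' case has and every 'No match' case lacks is: mode is burst.
No match: (mode=pulse, source=east, tag=T, power=4), since mode is pulse. Match: (mode=burst, source=west, tag=T, power=10), since mode is burst. No match: (mode=steady, source=east, tag=R, power=5), since mode is steady. Match: (mode=burst, source=north, tag=T, power=12), since mode is burst. No match: (mode=pulse, source=north, tag=P, power=13), since mode is pulse.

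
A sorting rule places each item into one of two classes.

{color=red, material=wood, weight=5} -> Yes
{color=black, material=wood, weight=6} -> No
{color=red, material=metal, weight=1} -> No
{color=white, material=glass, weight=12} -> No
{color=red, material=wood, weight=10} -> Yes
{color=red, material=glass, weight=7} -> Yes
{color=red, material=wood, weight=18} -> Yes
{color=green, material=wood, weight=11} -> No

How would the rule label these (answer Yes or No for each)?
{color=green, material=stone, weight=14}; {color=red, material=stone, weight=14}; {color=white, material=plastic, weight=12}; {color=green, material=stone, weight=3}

No, Yes, No, No

The distinguishing property — color is red AND weight ≥ 5 — holds for all the 'Yes' cases and none of the 'No' cases.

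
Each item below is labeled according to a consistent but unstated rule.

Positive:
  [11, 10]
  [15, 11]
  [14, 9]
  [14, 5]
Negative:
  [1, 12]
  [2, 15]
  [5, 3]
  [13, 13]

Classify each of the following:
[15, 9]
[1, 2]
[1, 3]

Positive, Negative, Negative

One predicate separates the groups cleanly: first > second AND sum ≥ 13.
[15, 9] → 15 > 9, 15+9 = 24 → Positive. [1, 2] → 1 < 2, 1+2 = 3 → Negative. [1, 3] → 1 < 3, 1+3 = 4 → Negative.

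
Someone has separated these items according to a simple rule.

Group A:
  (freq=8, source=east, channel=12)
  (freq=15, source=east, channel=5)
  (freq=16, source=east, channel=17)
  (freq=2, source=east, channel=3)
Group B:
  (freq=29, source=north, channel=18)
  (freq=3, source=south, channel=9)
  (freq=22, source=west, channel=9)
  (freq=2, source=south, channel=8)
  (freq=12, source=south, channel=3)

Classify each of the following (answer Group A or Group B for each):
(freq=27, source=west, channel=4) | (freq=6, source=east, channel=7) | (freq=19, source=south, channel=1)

Every 'Group A' example satisfies: source is east. None of the 'Group B' examples do.

Group B, Group A, Group B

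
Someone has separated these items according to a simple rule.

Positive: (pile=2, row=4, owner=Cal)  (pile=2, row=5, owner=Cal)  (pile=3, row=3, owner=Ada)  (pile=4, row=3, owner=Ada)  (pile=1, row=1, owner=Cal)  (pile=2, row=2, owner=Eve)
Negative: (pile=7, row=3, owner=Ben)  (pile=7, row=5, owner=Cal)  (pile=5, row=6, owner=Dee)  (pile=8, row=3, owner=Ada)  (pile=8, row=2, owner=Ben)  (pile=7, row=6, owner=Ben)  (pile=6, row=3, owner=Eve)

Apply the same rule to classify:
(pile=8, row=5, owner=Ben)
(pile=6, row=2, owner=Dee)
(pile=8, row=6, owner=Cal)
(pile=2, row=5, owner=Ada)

One predicate separates the groups cleanly: pile ≤ 4.
(pile=8, row=5, owner=Ben) → pile = 8 → Negative.
(pile=6, row=2, owner=Dee) → pile = 6 → Negative.
(pile=8, row=6, owner=Cal) → pile = 8 → Negative.
(pile=2, row=5, owner=Ada) → pile = 2 → Positive.

Negative, Negative, Negative, Positive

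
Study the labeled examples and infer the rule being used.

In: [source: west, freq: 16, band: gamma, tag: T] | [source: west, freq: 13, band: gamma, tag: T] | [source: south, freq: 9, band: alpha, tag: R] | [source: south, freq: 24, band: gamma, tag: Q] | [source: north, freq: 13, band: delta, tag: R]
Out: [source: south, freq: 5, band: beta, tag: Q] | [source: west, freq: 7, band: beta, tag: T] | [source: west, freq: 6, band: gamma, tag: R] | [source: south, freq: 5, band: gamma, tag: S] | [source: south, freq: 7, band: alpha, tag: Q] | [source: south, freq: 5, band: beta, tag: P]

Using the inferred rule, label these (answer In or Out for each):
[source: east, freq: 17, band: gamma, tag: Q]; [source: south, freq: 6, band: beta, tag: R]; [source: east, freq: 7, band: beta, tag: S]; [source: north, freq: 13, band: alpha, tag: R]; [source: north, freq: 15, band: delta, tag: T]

Every 'In' example satisfies: freq ≥ 9. None of the 'Out' examples do.
[source: east, freq: 17, band: gamma, tag: Q] → freq = 17 → In.
[source: south, freq: 6, band: beta, tag: R] → freq = 6 → Out.
[source: east, freq: 7, band: beta, tag: S] → freq = 7 → Out.
[source: north, freq: 13, band: alpha, tag: R] → freq = 13 → In.
[source: north, freq: 15, band: delta, tag: T] → freq = 15 → In.

In, Out, Out, In, In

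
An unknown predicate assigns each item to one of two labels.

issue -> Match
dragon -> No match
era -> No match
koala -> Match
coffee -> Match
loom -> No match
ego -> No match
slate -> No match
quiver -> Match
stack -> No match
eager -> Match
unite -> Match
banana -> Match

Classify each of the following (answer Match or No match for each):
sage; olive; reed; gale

No match, Match, No match, No match

'Match' ⟺ has ≥ 3 vowels.
sage: No match (2 vowels).
olive: Match (3 vowels).
reed: No match (2 vowels).
gale: No match (2 vowels).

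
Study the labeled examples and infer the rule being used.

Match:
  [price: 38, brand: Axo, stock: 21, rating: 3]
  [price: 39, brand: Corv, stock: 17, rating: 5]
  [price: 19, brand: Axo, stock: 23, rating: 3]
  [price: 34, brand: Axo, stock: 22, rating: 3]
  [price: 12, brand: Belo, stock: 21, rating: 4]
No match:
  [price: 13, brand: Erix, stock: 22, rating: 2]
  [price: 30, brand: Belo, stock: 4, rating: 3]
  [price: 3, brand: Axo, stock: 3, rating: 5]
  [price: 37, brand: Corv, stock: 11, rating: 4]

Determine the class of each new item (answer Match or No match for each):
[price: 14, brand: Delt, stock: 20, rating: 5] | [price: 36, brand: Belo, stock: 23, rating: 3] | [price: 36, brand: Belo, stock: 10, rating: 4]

Every 'Match' example satisfies: stock ≥ 17 AND rating ≥ 3. None of the 'No match' examples do.
[price: 14, brand: Delt, stock: 20, rating: 5]: stock = 20, rating = 5 — checks out, so Match.
[price: 36, brand: Belo, stock: 23, rating: 3]: stock = 23, rating = 3 — checks out, so Match.
[price: 36, brand: Belo, stock: 10, rating: 4]: stock = 10, rating = 4 — does not fit, so No match.

Match, Match, No match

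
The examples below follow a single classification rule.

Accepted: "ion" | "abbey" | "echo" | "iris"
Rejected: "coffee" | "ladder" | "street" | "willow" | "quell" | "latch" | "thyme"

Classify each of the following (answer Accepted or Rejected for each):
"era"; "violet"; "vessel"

'Accepted' ⟺ starts with a vowel.
"era": Accepted (starts with 'e'). "violet": Rejected (starts with 'v'). "vessel": Rejected (starts with 'v').

Accepted, Rejected, Rejected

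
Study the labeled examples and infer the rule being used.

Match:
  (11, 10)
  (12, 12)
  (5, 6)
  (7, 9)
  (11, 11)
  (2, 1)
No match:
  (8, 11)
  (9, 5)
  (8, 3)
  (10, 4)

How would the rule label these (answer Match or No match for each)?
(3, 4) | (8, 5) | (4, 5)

Every 'Match' example satisfies: |first − second| ≤ 2. None of the 'No match' examples do.
(3, 4) → |3−4| = 1 → Match. (8, 5) → |8−5| = 3 → No match. (4, 5) → |4−5| = 1 → Match.

Match, No match, Match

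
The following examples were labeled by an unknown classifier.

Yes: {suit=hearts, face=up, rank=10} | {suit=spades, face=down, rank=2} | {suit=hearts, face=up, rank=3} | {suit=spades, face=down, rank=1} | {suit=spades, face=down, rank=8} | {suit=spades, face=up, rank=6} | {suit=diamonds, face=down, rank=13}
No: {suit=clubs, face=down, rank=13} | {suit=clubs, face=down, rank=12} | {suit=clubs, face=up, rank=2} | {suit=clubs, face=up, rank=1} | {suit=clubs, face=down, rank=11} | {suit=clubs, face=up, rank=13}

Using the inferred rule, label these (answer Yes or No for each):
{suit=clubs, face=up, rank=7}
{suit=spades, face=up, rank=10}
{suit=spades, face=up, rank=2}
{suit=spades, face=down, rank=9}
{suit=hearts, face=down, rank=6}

Looking at the examples, the only property every 'Yes' case has and every 'No' case lacks is: suit is not clubs.
{suit=clubs, face=up, rank=7}: suit is clubs, lacks this property → No.
{suit=spades, face=up, rank=10}: suit is spades, checks out → Yes.
{suit=spades, face=up, rank=2}: suit is spades, checks out → Yes.
{suit=spades, face=down, rank=9}: suit is spades, checks out → Yes.
{suit=hearts, face=down, rank=6}: suit is hearts, checks out → Yes.

No, Yes, Yes, Yes, Yes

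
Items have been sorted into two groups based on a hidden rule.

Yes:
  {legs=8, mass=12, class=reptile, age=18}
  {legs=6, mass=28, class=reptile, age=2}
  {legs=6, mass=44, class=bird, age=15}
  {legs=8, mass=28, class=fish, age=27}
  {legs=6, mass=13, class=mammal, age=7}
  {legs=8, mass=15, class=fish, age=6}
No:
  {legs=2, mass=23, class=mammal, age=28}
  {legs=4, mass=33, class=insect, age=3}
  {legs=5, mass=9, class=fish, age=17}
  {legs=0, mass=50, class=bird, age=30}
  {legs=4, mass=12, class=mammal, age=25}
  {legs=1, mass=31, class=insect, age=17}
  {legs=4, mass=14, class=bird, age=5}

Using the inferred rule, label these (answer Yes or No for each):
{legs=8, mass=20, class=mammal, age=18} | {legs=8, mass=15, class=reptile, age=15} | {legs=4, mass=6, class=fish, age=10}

Yes, Yes, No

All 'Yes' examples share one property — legs ≥ 6 — and every 'No' example lacks it.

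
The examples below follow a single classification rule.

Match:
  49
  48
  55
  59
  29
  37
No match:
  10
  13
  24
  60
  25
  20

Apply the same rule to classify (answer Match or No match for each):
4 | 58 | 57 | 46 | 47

'Match' ⟺ digit sum ≥ 8.

No match, Match, Match, Match, Match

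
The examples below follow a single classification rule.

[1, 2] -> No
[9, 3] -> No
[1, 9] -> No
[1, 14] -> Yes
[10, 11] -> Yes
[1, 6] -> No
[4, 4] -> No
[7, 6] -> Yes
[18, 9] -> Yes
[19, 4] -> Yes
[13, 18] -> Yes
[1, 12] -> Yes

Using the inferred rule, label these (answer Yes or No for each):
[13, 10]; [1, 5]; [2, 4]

All 'Yes' examples share one property — sum ≥ 13 — and every 'No' example lacks it.
[13, 10] — 13+10 = 23, hence Yes. [1, 5] — 1+5 = 6, hence No. [2, 4] — 2+4 = 6, hence No.

Yes, No, No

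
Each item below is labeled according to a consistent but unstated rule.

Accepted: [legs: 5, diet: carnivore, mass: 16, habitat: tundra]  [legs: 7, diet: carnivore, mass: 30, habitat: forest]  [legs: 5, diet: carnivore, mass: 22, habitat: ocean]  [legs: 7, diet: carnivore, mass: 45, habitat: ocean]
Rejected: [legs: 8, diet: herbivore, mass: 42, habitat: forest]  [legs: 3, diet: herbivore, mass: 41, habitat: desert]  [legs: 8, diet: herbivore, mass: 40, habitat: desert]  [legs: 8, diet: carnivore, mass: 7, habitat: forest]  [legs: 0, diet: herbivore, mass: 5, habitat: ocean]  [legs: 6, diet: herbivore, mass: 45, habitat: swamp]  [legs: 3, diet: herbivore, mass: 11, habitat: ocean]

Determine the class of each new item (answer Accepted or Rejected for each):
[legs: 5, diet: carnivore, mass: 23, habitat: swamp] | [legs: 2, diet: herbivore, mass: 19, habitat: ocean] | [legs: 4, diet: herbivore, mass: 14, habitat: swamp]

Accepted, Rejected, Rejected

All 'Accepted' examples share one property — diet is carnivore AND legs ≤ 7 — and every 'Rejected' example lacks it.
Accepted: [legs: 5, diet: carnivore, mass: 23, habitat: swamp], since diet is carnivore, legs = 5.
Rejected: [legs: 2, diet: herbivore, mass: 19, habitat: ocean], since diet is herbivore, legs = 2.
Rejected: [legs: 4, diet: herbivore, mass: 14, habitat: swamp], since diet is herbivore, legs = 4.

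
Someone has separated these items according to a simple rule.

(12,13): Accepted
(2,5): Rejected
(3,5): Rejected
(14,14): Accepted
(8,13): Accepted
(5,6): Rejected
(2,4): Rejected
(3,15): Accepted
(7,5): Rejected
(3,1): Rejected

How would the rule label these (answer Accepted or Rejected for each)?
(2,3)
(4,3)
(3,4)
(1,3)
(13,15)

One predicate separates the groups cleanly: sum ≥ 18.
(2,3): 2+3 = 5, doesn't qualify → Rejected. (4,3): 4+3 = 7, doesn't qualify → Rejected. (3,4): 3+4 = 7, doesn't qualify → Rejected. (1,3): 1+3 = 4, doesn't qualify → Rejected. (13,15): 13+15 = 28, meets the rule → Accepted.

Rejected, Rejected, Rejected, Rejected, Accepted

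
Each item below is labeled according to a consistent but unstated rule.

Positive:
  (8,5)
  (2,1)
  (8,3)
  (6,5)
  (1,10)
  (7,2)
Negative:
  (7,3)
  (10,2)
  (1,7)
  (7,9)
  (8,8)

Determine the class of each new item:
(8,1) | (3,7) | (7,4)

Positive, Negative, Positive

Rule: sum is odd. This holds for each 'Positive' example and fails for each 'Negative' one.
(8,1): Positive (8+1 = 9). (3,7): Negative (3+7 = 10). (7,4): Positive (7+4 = 11).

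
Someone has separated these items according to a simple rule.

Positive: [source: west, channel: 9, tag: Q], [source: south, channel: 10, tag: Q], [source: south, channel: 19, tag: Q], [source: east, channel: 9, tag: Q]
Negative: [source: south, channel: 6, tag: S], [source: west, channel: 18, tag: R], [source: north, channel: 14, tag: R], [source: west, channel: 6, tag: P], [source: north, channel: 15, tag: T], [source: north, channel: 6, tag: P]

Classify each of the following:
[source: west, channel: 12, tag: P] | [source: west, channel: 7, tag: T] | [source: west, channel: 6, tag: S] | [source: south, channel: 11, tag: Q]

Negative, Negative, Negative, Positive

One predicate separates the groups cleanly: tag is Q.
[source: west, channel: 12, tag: P]: tag is P, does not fit → Negative.
[source: west, channel: 7, tag: T]: tag is T, does not fit → Negative.
[source: west, channel: 6, tag: S]: tag is S, does not fit → Negative.
[source: south, channel: 11, tag: Q]: tag is Q, passes → Positive.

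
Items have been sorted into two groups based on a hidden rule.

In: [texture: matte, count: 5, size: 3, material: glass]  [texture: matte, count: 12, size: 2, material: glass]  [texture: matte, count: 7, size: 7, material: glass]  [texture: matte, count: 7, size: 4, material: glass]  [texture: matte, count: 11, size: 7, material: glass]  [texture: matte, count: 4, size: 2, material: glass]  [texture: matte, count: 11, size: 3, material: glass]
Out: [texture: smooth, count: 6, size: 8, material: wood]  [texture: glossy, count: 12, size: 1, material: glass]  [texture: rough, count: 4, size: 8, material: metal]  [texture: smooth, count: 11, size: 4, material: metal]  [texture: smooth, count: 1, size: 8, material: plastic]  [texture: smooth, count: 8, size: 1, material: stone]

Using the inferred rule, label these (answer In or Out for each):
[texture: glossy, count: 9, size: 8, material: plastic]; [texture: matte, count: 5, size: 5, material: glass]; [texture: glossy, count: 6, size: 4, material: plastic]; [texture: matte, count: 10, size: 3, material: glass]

The pattern is that an item is 'In' exactly when: texture is matte.
[texture: glossy, count: 9, size: 8, material: plastic]: texture is glossy, does not fit → Out. [texture: matte, count: 5, size: 5, material: glass]: texture is matte, matches → In. [texture: glossy, count: 6, size: 4, material: plastic]: texture is glossy, does not fit → Out. [texture: matte, count: 10, size: 3, material: glass]: texture is matte, matches → In.

Out, In, Out, In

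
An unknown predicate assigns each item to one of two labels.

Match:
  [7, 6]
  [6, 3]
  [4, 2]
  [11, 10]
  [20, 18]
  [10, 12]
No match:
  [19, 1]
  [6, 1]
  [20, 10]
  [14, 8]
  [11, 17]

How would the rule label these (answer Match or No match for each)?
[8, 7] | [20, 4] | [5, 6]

'Match' ⟺ |first − second| ≤ 3.

Match, No match, Match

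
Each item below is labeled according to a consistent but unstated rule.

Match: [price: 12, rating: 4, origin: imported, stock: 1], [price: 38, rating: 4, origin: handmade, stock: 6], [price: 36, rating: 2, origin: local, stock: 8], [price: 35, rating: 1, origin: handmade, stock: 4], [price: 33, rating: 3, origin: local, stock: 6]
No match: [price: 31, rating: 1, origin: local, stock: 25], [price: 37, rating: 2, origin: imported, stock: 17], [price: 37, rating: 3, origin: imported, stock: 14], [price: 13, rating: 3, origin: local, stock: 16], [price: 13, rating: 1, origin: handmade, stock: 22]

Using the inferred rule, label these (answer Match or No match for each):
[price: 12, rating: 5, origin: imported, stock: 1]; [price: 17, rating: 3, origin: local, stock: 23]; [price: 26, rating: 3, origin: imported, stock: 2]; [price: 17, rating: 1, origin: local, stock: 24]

Match, No match, Match, No match

The classifier is using: stock ≤ 8.
[price: 12, rating: 5, origin: imported, stock: 1]: stock = 1, fits → Match.
[price: 17, rating: 3, origin: local, stock: 23]: stock = 23, doesn't qualify → No match.
[price: 26, rating: 3, origin: imported, stock: 2]: stock = 2, fits → Match.
[price: 17, rating: 1, origin: local, stock: 24]: stock = 24, doesn't qualify → No match.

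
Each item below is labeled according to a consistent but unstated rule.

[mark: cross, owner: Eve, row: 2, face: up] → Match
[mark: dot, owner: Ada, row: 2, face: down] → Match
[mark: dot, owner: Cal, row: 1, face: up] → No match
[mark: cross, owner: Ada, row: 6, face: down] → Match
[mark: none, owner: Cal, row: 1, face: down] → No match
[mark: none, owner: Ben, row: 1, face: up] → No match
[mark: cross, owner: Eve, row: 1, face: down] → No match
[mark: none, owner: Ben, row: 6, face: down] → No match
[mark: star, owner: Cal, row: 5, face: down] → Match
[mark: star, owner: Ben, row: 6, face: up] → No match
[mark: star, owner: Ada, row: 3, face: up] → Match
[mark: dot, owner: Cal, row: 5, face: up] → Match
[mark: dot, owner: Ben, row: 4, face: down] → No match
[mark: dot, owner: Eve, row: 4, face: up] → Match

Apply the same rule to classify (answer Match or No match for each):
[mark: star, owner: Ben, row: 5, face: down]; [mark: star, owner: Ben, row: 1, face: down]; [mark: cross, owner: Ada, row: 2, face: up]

Every 'Match' example satisfies: owner is not Ben AND row ≥ 2. None of the 'No match' examples do.
[mark: star, owner: Ben, row: 5, face: down]: owner is Ben, row = 5, doesn't qualify → No match. [mark: star, owner: Ben, row: 1, face: down]: owner is Ben, row = 1, doesn't qualify → No match. [mark: cross, owner: Ada, row: 2, face: up]: owner is Ada, row = 2, passes → Match.

No match, No match, Match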